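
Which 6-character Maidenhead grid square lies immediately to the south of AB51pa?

Latitude subsquare a = 0; −1 → -1, wraps to 23 = x, carry into square.
Latitude square 1; −1 → 0.
The longitude characters are unchanged.

AB50px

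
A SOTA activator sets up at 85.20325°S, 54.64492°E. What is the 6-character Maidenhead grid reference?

LA74ht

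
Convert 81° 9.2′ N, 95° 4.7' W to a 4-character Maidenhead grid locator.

Add 180° to longitude and 90° to latitude: 84.92, 171.15.
Field: lon ⌊84.92/20⌋ = 4 → E; lat ⌊171.15/10⌋ = 17 → R.
Square: lon ⌊4.92/2⌋ = 2; lat ⌊1.15/1⌋ = 1.

ER21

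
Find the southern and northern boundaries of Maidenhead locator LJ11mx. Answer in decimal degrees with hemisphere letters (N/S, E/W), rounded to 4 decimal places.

1.9583° N, 2.0000° N

Field L=11, J=9: +11·20° lon, +9·10° lat → SW at lon 40°, lat 0°.
Square 1, 1: +1·2° lon, +1·1° lat → SW at lon 42°, lat 1°.
Subsquare m=12, x=23: +12·0.0833333° lon, +23·0.0416667° lat → SW at lon 43°, lat 1.95833°.
Cell spans 0.0833333° lon × 0.0416667° lat.
south 1.9583° N, north 2.0000° N.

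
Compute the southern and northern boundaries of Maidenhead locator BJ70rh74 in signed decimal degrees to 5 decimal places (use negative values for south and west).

0.30833, 0.31250

Field B=1, J=9: +1·20° lon, +9·10° lat → SW at lon -160°, lat 0°.
Square 7, 0: +7·2° lon, +0·1° lat → SW at lon -146°, lat 0°.
Subsquare r=17, h=7: +17·0.0833333° lon, +7·0.0416667° lat → SW at lon -144.583°, lat 0.291667°.
Extended square 7, 4: +7·0.00833333° lon, +4·0.00416667° lat → SW at lon -144.525°, lat 0.308333°.
Cell spans 0.00833333° lon × 0.00416667° lat.
south 0.30833, north 0.31250.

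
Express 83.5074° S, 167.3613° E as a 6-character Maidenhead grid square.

RA36ql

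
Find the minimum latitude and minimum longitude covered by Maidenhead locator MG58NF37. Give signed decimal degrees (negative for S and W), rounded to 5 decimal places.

Field M=12, G=6: +12·20° lon, +6·10° lat → SW at lon 60°, lat -30°.
Square 5, 8: +5·2° lon, +8·1° lat → SW at lon 70°, lat -22°.
Subsquare n=13, f=5: +13·0.0833333° lon, +5·0.0416667° lat → SW at lon 71.0833°, lat -21.7917°.
Extended square 3, 7: +3·0.00833333° lon, +7·0.00416667° lat → SW at lon 71.1083°, lat -21.7625°.
latitude -21.76250, longitude 71.10833.

-21.76250, 71.10833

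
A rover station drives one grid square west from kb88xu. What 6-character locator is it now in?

KB88wu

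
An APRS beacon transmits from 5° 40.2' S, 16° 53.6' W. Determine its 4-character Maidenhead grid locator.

II14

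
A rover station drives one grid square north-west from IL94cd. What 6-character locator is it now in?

IL94be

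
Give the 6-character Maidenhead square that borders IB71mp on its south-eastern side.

IB71no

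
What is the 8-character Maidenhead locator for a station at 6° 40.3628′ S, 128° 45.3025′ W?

CI53oh98

Shift to the Maidenhead origin (180°W, 90°S): lon 51.24496, lat 83.32729.
Field (20°×10°, letters A–R): lon ⌊51.24496/20⌋ = 2 → C; lat ⌊83.32729/10⌋ = 8 → I.
Square (2°×1°, digits 0–9): lon ⌊11.24496/2⌋ = 5; lat ⌊3.32729/1⌋ = 3.
Subsquare (5′×2.5′, letters a–x): lon ⌊1.24496/0.0833333⌋ = 14 → o; lat ⌊0.32729/0.0416667⌋ = 7 → h.
Extended square (30″×15″, digits 0–9): lon ⌊0.07829/0.00833333⌋ = 9; lat ⌊0.03562/0.00416667⌋ = 8.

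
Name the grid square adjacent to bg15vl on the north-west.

Longitude subsquare v = 21; −1 → 20 = u.
Latitude subsquare l = 11; +1 → 12 = m.

BG15um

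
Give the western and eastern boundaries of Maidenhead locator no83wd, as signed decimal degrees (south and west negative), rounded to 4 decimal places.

Field N=13, O=14: +13·20° lon, +14·10° lat → SW at lon 80°, lat 50°.
Square 8, 3: +8·2° lon, +3·1° lat → SW at lon 96°, lat 53°.
Subsquare w=22, d=3: +22·0.0833333° lon, +3·0.0416667° lat → SW at lon 97.8333°, lat 53.125°.
Cell spans 0.0833333° lon × 0.0416667° lat.
west 97.8333, east 97.9167.

97.8333, 97.9167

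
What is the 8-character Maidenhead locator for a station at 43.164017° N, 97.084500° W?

EN13kd99

Offset from 180°W / 90°S: lon 82.91550°, lat 133.16402°.
Field: lon ⌊82.91550/20⌋ = 4 → E; lat ⌊133.16402/10⌋ = 13 → N.
Square: lon ⌊2.91550/2⌋ = 1; lat ⌊3.16402/1⌋ = 3.
Subsquare: lon ⌊0.91550/0.0833333⌋ = 10 → k; lat ⌊0.16402/0.0416667⌋ = 3 → d.
Extended square: lon ⌊0.08217/0.00833333⌋ = 9; lat ⌊0.03902/0.00416667⌋ = 9.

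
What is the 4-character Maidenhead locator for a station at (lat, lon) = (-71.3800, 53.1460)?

LB68

Shift to the Maidenhead origin (180°W, 90°S): lon 233.15, lat 18.62.
Field: lon ⌊233.15/20⌋ = 11 → L; lat ⌊18.62/10⌋ = 1 → B.
Square: lon ⌊13.15/2⌋ = 6; lat ⌊8.62/1⌋ = 8.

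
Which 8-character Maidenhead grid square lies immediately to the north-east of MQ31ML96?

MQ31nl07

Longitude extended square 9; +1 → 10, wraps to 0, carry into subsquare.
Longitude subsquare m = 12; +1 → 13 = n.
Latitude extended square 6; +1 → 7.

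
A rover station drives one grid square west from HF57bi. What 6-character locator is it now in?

Longitude subsquare b = 1; −1 → 0 = a.
The latitude characters are unchanged.

HF57ai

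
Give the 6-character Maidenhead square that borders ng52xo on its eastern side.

Longitude subsquare x = 23; +1 → 24, wraps to 0 = a, carry into square.
Longitude square 5; +1 → 6.
The latitude characters are unchanged.

NG62ao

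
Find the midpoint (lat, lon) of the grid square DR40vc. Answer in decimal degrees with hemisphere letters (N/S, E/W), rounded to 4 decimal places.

80.1042° N, 110.2083° W

Field D=3, R=17: +3·20° lon, +17·10° lat → SW at lon -120°, lat 80°.
Square 4, 0: +4·2° lon, +0·1° lat → SW at lon -112°, lat 80°.
Subsquare v=21, c=2: +21·0.0833333° lon, +2·0.0416667° lat → SW at lon -110.25°, lat 80.0833°.
Cell spans 0.0833333° lon × 0.0416667° lat. Centre is SW corner plus half of each.
latitude 80.1042° N, longitude 110.2083° W.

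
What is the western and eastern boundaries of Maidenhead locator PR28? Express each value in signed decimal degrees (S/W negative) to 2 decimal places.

Field P=15, R=17: +15·20° lon, +17·10° lat → SW at lon 120°, lat 80°.
Square 2, 8: +2·2° lon, +8·1° lat → SW at lon 124°, lat 88°.
Cell spans 2° lon × 1° lat.
west 124.00, east 126.00.

124.00, 126.00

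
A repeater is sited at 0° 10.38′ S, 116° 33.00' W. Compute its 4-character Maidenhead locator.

DI19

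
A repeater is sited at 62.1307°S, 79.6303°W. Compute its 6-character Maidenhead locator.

FC07eu

Shift to the Maidenhead origin (180°W, 90°S): lon 100.3697, lat 27.8693.
Field: lon ⌊100.3697/20⌋ = 5 → F; lat ⌊27.8693/10⌋ = 2 → C.
Square: lon ⌊0.3697/2⌋ = 0; lat ⌊7.8693/1⌋ = 7.
Subsquare: lon ⌊0.3697/0.0833333⌋ = 4 → e; lat ⌊0.8693/0.0416667⌋ = 20 → u.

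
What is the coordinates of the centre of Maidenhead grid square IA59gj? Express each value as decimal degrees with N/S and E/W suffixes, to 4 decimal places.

80.6042° S, 9.4583° W

Field I=8, A=0: +8·20° lon, +0·10° lat → SW at lon -20°, lat -90°.
Square 5, 9: +5·2° lon, +9·1° lat → SW at lon -10°, lat -81°.
Subsquare g=6, j=9: +6·0.0833333° lon, +9·0.0416667° lat → SW at lon -9.5°, lat -80.625°.
Cell spans 0.0833333° lon × 0.0416667° lat. Centre is SW corner plus half of each.
latitude 80.6042° S, longitude 9.4583° W.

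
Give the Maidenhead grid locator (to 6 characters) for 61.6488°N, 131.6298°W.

CP41ep

Add 180° to longitude and 90° to latitude: 48.3702, 151.6488.
Field: 48.3702/20 → 2 → C, 151.6488/10 → 15 → P; chars CP.
Square: 8.3702/2 → 4, 1.6488/1 → 1; chars 41.
Subsquare: 0.3702/0.0833333 → 4 → e, 0.6488/0.0416667 → 15 → p; chars ep.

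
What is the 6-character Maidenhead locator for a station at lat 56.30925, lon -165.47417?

AO76gh

Add 180° to longitude and 90° to latitude: 14.5258, 146.3092.
Field: lon ⌊14.5258/20⌋ = 0 → A; lat ⌊146.3092/10⌋ = 14 → O.
Square: lon ⌊14.5258/2⌋ = 7; lat ⌊6.3092/1⌋ = 6.
Subsquare: lon ⌊0.5258/0.0833333⌋ = 6 → g; lat ⌊0.3092/0.0416667⌋ = 7 → h.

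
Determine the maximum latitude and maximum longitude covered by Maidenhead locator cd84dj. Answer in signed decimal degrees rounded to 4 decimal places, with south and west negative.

-55.5833, -123.6667

Field C=2, D=3: +2·20° lon, +3·10° lat → SW at lon -140°, lat -60°.
Square 8, 4: +8·2° lon, +4·1° lat → SW at lon -124°, lat -56°.
Subsquare d=3, j=9: +3·0.0833333° lon, +9·0.0416667° lat → SW at lon -123.75°, lat -55.625°.
Cell spans 0.0833333° lon × 0.0416667° lat. NE corner is SW corner plus one full cell.
latitude -55.5833, longitude -123.6667.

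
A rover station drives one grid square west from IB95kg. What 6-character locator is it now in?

IB95jg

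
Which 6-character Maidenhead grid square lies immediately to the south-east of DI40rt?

Longitude subsquare r = 17; +1 → 18 = s.
Latitude subsquare t = 19; −1 → 18 = s.

DI40ss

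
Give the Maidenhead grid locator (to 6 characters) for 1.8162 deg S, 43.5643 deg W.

GI88fe

Add 180° to longitude and 90° to latitude: 136.4357, 88.1838.
Field: lon ⌊136.4357/20⌋ = 6 → G; lat ⌊88.1838/10⌋ = 8 → I.
Square: lon ⌊16.4357/2⌋ = 8; lat ⌊8.1838/1⌋ = 8.
Subsquare: lon ⌊0.4357/0.0833333⌋ = 5 → f; lat ⌊0.1838/0.0416667⌋ = 4 → e.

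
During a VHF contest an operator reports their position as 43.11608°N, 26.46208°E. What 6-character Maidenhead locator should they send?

KN33fc

Shift to the Maidenhead origin (180°W, 90°S): lon 206.4621, lat 133.1161.
Field (20°×10°, letters A–R): 206.4621/20 → 10 → K, 133.1161/10 → 13 → N; chars KN.
Square (2°×1°, digits 0–9): 6.4621/2 → 3, 3.1161/1 → 3; chars 33.
Subsquare (5′×2.5′, letters a–x): 0.4621/0.0833333 → 5 → f, 0.1161/0.0416667 → 2 → c; chars fc.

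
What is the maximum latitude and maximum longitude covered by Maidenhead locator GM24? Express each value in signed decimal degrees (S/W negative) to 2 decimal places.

Field G=6, M=12: +6·20° lon, +12·10° lat → SW at lon -60°, lat 30°.
Square 2, 4: +2·2° lon, +4·1° lat → SW at lon -56°, lat 34°.
Cell spans 2° lon × 1° lat. NE corner is SW corner plus one full cell.
latitude 35.00, longitude -54.00.

35.00, -54.00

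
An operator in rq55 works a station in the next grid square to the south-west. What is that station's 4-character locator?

Longitude square 5; −1 → 4.
Latitude square 5; −1 → 4.

RQ44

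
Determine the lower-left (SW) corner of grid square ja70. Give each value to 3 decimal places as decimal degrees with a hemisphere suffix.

Field J=9, A=0: +9·20° lon, +0·10° lat → SW at lon 0°, lat -90°.
Square 7, 0: +7·2° lon, +0·1° lat → SW at lon 14°, lat -90°.
latitude 90.000° S, longitude 14.000° E.

90.000° S, 14.000° E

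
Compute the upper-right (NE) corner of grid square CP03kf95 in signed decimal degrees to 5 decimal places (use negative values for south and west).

63.23333, -139.08333

Field C=2, P=15: +2·20° lon, +15·10° lat → SW at lon -140°, lat 60°.
Square 0, 3: +0·2° lon, +3·1° lat → SW at lon -140°, lat 63°.
Subsquare k=10, f=5: +10·0.0833333° lon, +5·0.0416667° lat → SW at lon -139.167°, lat 63.2083°.
Extended square 9, 5: +9·0.00833333° lon, +5·0.00416667° lat → SW at lon -139.092°, lat 63.2292°.
Cell spans 0.00833333° lon × 0.00416667° lat. NE corner is SW corner plus one full cell.
latitude 63.23333, longitude -139.08333.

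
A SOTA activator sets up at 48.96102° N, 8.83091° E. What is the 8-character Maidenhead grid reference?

JN48jx90

Offset from 180°W / 90°S: lon 188.83091°, lat 138.96102°.
Field: lon ⌊188.83091/20⌋ = 9 → J; lat ⌊138.96102/10⌋ = 13 → N.
Square: lon ⌊8.83091/2⌋ = 4; lat ⌊8.96102/1⌋ = 8.
Subsquare: lon ⌊0.83091/0.0833333⌋ = 9 → j; lat ⌊0.96102/0.0416667⌋ = 23 → x.
Extended square: lon ⌊0.08091/0.00833333⌋ = 9; lat ⌊0.00269/0.00416667⌋ = 0.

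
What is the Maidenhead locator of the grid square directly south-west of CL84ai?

CL74xh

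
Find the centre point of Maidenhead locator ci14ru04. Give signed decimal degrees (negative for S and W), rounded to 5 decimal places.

-5.14792, -136.57917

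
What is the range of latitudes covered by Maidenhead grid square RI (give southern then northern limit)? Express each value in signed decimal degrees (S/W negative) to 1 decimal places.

-10.0, 0.0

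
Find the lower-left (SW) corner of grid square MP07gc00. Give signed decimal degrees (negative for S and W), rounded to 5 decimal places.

67.08333, 60.50000

Field M=12, P=15: +12·20° lon, +15·10° lat → SW at lon 60°, lat 60°.
Square 0, 7: +0·2° lon, +7·1° lat → SW at lon 60°, lat 67°.
Subsquare g=6, c=2: +6·0.0833333° lon, +2·0.0416667° lat → SW at lon 60.5°, lat 67.0833°.
Extended square 0, 0: +0·0.00833333° lon, +0·0.00416667° lat → SW at lon 60.5°, lat 67.0833°.
latitude 67.08333, longitude 60.50000.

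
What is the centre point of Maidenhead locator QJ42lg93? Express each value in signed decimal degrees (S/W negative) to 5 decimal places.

Field Q=16, J=9: +16·20° lon, +9·10° lat → SW at lon 140°, lat 0°.
Square 4, 2: +4·2° lon, +2·1° lat → SW at lon 148°, lat 2°.
Subsquare l=11, g=6: +11·0.0833333° lon, +6·0.0416667° lat → SW at lon 148.917°, lat 2.25°.
Extended square 9, 3: +9·0.00833333° lon, +3·0.00416667° lat → SW at lon 148.992°, lat 2.2625°.
Cell spans 0.00833333° lon × 0.00416667° lat. Centre is SW corner plus half of each.
latitude 2.26458, longitude 148.99583.

2.26458, 148.99583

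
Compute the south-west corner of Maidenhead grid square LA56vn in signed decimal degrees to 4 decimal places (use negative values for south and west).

-83.4583, 51.7500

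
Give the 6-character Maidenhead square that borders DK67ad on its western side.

DK57xd

Longitude subsquare a = 0; −1 → -1, wraps to 23 = x, carry into square.
Longitude square 6; −1 → 5.
The latitude characters are unchanged.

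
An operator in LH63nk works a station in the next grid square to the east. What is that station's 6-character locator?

Longitude subsquare n = 13; +1 → 14 = o.
The latitude characters are unchanged.

LH63ok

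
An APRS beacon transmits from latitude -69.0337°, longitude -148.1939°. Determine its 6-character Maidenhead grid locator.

Shift to the Maidenhead origin (180°W, 90°S): lon 31.8061, lat 20.9663.
Field: 31.8061/20 → 1 → B, 20.9663/10 → 2 → C; chars BC.
Square: 11.8061/2 → 5, 0.9663/1 → 0; chars 50.
Subsquare: 1.8061/0.0833333 → 21 → v, 0.9663/0.0416667 → 23 → x; chars vx.

BC50vx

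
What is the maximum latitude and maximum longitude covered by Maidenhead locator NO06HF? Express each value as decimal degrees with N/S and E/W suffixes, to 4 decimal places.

56.2500° N, 80.6667° E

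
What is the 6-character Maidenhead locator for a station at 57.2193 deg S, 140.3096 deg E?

Offset from 180°W / 90°S: lon 320.3096°, lat 32.7807°.
Field: 320.3096/20 → 16 → Q, 32.7807/10 → 3 → D; chars QD.
Square: 0.3096/2 → 0, 2.7807/1 → 2; chars 02.
Subsquare: 0.3096/0.0833333 → 3 → d, 0.7807/0.0416667 → 18 → s; chars ds.

QD02ds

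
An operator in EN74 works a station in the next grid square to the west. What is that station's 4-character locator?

Longitude square 7; −1 → 6.
The latitude characters are unchanged.

EN64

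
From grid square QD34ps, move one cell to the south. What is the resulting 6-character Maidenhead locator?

QD34pr

Latitude subsquare s = 18; −1 → 17 = r.
The longitude characters are unchanged.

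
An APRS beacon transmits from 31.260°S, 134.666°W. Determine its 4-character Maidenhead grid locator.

Offset from 180°W / 90°S: lon 45.33°, lat 58.74°.
Field: lon ⌊45.33/20⌋ = 2 → C; lat ⌊58.74/10⌋ = 5 → F.
Square: lon ⌊5.33/2⌋ = 2; lat ⌊8.74/1⌋ = 8.

CF28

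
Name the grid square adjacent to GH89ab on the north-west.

Longitude subsquare a = 0; −1 → -1, wraps to 23 = x, carry into square.
Longitude square 8; −1 → 7.
Latitude subsquare b = 1; +1 → 2 = c.

GH79xc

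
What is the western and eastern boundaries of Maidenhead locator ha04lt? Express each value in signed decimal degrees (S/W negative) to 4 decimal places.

Field H=7, A=0: +7·20° lon, +0·10° lat → SW at lon -40°, lat -90°.
Square 0, 4: +0·2° lon, +4·1° lat → SW at lon -40°, lat -86°.
Subsquare l=11, t=19: +11·0.0833333° lon, +19·0.0416667° lat → SW at lon -39.0833°, lat -85.2083°.
Cell spans 0.0833333° lon × 0.0416667° lat.
west -39.0833, east -39.0000.

-39.0833, -39.0000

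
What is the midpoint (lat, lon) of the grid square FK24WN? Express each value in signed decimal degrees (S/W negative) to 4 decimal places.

14.5625, -74.1250

Field F=5, K=10: +5·20° lon, +10·10° lat → SW at lon -80°, lat 10°.
Square 2, 4: +2·2° lon, +4·1° lat → SW at lon -76°, lat 14°.
Subsquare w=22, n=13: +22·0.0833333° lon, +13·0.0416667° lat → SW at lon -74.1667°, lat 14.5417°.
Cell spans 0.0833333° lon × 0.0416667° lat. Centre is SW corner plus half of each.
latitude 14.5625, longitude -74.1250.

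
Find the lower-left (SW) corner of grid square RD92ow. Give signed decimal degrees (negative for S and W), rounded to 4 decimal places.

-57.0833, 179.1667

Field R=17, D=3: +17·20° lon, +3·10° lat → SW at lon 160°, lat -60°.
Square 9, 2: +9·2° lon, +2·1° lat → SW at lon 178°, lat -58°.
Subsquare o=14, w=22: +14·0.0833333° lon, +22·0.0416667° lat → SW at lon 179.167°, lat -57.0833°.
latitude -57.0833, longitude 179.1667.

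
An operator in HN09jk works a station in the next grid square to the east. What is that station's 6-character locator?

Longitude subsquare j = 9; +1 → 10 = k.
The latitude characters are unchanged.

HN09kk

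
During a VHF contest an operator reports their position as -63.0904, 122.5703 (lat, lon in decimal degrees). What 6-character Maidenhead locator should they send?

Offset from 180°W / 90°S: lon 302.5703°, lat 26.9096°.
Field: 302.5703/20 → 15 → P, 26.9096/10 → 2 → C; chars PC.
Square: 2.5703/2 → 1, 6.9096/1 → 6; chars 16.
Subsquare: 0.5703/0.0833333 → 6 → g, 0.9096/0.0416667 → 21 → v; chars gv.

PC16gv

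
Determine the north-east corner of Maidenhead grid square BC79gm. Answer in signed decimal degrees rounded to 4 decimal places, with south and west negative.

Field B=1, C=2: +1·20° lon, +2·10° lat → SW at lon -160°, lat -70°.
Square 7, 9: +7·2° lon, +9·1° lat → SW at lon -146°, lat -61°.
Subsquare g=6, m=12: +6·0.0833333° lon, +12·0.0416667° lat → SW at lon -145.5°, lat -60.5°.
Cell spans 0.0833333° lon × 0.0416667° lat. NE corner is SW corner plus one full cell.
latitude -60.4583, longitude -145.4167.

-60.4583, -145.4167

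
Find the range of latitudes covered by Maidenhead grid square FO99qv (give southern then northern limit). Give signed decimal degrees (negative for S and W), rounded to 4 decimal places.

59.8750, 59.9167

Field F=5, O=14: +5·20° lon, +14·10° lat → SW at lon -80°, lat 50°.
Square 9, 9: +9·2° lon, +9·1° lat → SW at lon -62°, lat 59°.
Subsquare q=16, v=21: +16·0.0833333° lon, +21·0.0416667° lat → SW at lon -60.6667°, lat 59.875°.
Cell spans 0.0833333° lon × 0.0416667° lat.
south 59.8750, north 59.9167.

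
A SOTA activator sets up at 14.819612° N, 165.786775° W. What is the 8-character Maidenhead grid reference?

Shift to the Maidenhead origin (180°W, 90°S): lon 14.21322, lat 104.81961.
Field (20°×10°, letters A–R): lon ⌊14.21322/20⌋ = 0 → A; lat ⌊104.81961/10⌋ = 10 → K.
Square (2°×1°, digits 0–9): lon ⌊14.21322/2⌋ = 7; lat ⌊4.81961/1⌋ = 4.
Subsquare (5′×2.5′, letters a–x): lon ⌊0.21322/0.0833333⌋ = 2 → c; lat ⌊0.81961/0.0416667⌋ = 19 → t.
Extended square (30″×15″, digits 0–9): lon ⌊0.04656/0.00833333⌋ = 5; lat ⌊0.02795/0.00416667⌋ = 6.

AK74ct56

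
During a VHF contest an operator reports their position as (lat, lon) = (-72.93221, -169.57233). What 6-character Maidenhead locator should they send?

AB57fb

Add 180° to longitude and 90° to latitude: 10.4277, 17.0678.
Field (20°×10°, letters A–R): lon ⌊10.4277/20⌋ = 0 → A; lat ⌊17.0678/10⌋ = 1 → B.
Square (2°×1°, digits 0–9): lon ⌊10.4277/2⌋ = 5; lat ⌊7.0678/1⌋ = 7.
Subsquare (5′×2.5′, letters a–x): lon ⌊0.4277/0.0833333⌋ = 5 → f; lat ⌊0.0678/0.0416667⌋ = 1 → b.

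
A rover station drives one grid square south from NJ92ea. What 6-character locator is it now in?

NJ91ex

Latitude subsquare a = 0; −1 → -1, wraps to 23 = x, carry into square.
Latitude square 2; −1 → 1.
The longitude characters are unchanged.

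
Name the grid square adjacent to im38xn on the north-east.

Longitude subsquare x = 23; +1 → 24, wraps to 0 = a, carry into square.
Longitude square 3; +1 → 4.
Latitude subsquare n = 13; +1 → 14 = o.

IM48ao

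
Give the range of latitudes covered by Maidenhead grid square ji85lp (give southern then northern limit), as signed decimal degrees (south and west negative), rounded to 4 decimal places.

-4.3750, -4.3333

Field J=9, I=8: +9·20° lon, +8·10° lat → SW at lon 0°, lat -10°.
Square 8, 5: +8·2° lon, +5·1° lat → SW at lon 16°, lat -5°.
Subsquare l=11, p=15: +11·0.0833333° lon, +15·0.0416667° lat → SW at lon 16.9167°, lat -4.375°.
Cell spans 0.0833333° lon × 0.0416667° lat.
south -4.3750, north -4.3333.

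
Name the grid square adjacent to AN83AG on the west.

Longitude subsquare a = 0; −1 → -1, wraps to 23 = x, carry into square.
Longitude square 8; −1 → 7.
The latitude characters are unchanged.

AN73xg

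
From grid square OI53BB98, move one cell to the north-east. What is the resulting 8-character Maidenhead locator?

OI53cb09

Longitude extended square 9; +1 → 10, wraps to 0, carry into subsquare.
Longitude subsquare b = 1; +1 → 2 = c.
Latitude extended square 8; +1 → 9.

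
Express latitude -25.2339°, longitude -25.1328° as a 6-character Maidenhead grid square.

HG74ks

Offset from 180°W / 90°S: lon 154.8672°, lat 64.7661°.
Field: lon ⌊154.8672/20⌋ = 7 → H; lat ⌊64.7661/10⌋ = 6 → G.
Square: lon ⌊14.8672/2⌋ = 7; lat ⌊4.7661/1⌋ = 4.
Subsquare: lon ⌊0.8672/0.0833333⌋ = 10 → k; lat ⌊0.7661/0.0416667⌋ = 18 → s.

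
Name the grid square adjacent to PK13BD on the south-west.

Longitude subsquare b = 1; −1 → 0 = a.
Latitude subsquare d = 3; −1 → 2 = c.

PK13ac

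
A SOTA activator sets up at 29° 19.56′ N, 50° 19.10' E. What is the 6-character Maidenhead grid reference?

LL59dh

Offset from 180°W / 90°S: lon 230.3183°, lat 119.3260°.
Field: lon ⌊230.3183/20⌋ = 11 → L; lat ⌊119.3260/10⌋ = 11 → L.
Square: lon ⌊10.3183/2⌋ = 5; lat ⌊9.3260/1⌋ = 9.
Subsquare: lon ⌊0.3183/0.0833333⌋ = 3 → d; lat ⌊0.3260/0.0416667⌋ = 7 → h.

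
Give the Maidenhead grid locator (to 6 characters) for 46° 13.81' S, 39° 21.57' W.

Add 180° to longitude and 90° to latitude: 140.6405, 43.7698.
Field: lon ⌊140.6405/20⌋ = 7 → H; lat ⌊43.7698/10⌋ = 4 → E.
Square: lon ⌊0.6405/2⌋ = 0; lat ⌊3.7698/1⌋ = 3.
Subsquare: lon ⌊0.6405/0.0833333⌋ = 7 → h; lat ⌊0.7698/0.0416667⌋ = 18 → s.

HE03hs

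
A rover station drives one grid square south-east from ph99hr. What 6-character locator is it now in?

PH99iq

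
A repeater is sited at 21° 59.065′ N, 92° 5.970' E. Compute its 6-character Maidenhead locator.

NL61bx

Offset from 180°W / 90°S: lon 272.0995°, lat 111.9844°.
Field: lon ⌊272.0995/20⌋ = 13 → N; lat ⌊111.9844/10⌋ = 11 → L.
Square: lon ⌊12.0995/2⌋ = 6; lat ⌊1.9844/1⌋ = 1.
Subsquare: lon ⌊0.0995/0.0833333⌋ = 1 → b; lat ⌊0.9844/0.0416667⌋ = 23 → x.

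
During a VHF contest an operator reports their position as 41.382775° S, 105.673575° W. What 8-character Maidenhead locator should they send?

DE78do98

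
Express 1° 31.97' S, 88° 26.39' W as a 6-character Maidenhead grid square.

EI58sl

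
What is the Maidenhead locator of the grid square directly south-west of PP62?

PP51

Longitude square 6; −1 → 5.
Latitude square 2; −1 → 1.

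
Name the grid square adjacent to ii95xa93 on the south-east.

Longitude extended square 9; +1 → 10, wraps to 0, carry into subsquare.
Longitude subsquare x = 23; +1 → 24, wraps to 0 = a, carry into square.
Longitude square 9; +1 → 10, wraps to 0, carry into field.
Longitude field I = 8; +1 → 9 = J.
Latitude extended square 3; −1 → 2.

JI05aa02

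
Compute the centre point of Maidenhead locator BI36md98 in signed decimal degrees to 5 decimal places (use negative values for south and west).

-3.83958, -152.92083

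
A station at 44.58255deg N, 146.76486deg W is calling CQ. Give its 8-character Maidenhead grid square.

Shift to the Maidenhead origin (180°W, 90°S): lon 33.23514, lat 134.58255.
Field: lon ⌊33.23514/20⌋ = 1 → B; lat ⌊134.58255/10⌋ = 13 → N.
Square: lon ⌊13.23514/2⌋ = 6; lat ⌊4.58255/1⌋ = 4.
Subsquare: lon ⌊1.23514/0.0833333⌋ = 14 → o; lat ⌊0.58255/0.0416667⌋ = 13 → n.
Extended square: lon ⌊0.06847/0.00833333⌋ = 8; lat ⌊0.04088/0.00416667⌋ = 9.

BN64on89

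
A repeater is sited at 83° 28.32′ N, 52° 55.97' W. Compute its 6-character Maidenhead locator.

Add 180° to longitude and 90° to latitude: 127.0672, 173.4720.
Field: 127.0672/20 → 6 → G, 173.4720/10 → 17 → R; chars GR.
Square: 7.0672/2 → 3, 3.4720/1 → 3; chars 33.
Subsquare: 1.0672/0.0833333 → 12 → m, 0.4720/0.0416667 → 11 → l; chars ml.

GR33ml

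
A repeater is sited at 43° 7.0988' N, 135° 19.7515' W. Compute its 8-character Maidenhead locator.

Shift to the Maidenhead origin (180°W, 90°S): lon 44.67081, lat 133.11831.
Field: lon ⌊44.67081/20⌋ = 2 → C; lat ⌊133.11831/10⌋ = 13 → N.
Square: lon ⌊4.67081/2⌋ = 2; lat ⌊3.11831/1⌋ = 3.
Subsquare: lon ⌊0.67081/0.0833333⌋ = 8 → i; lat ⌊0.11831/0.0416667⌋ = 2 → c.
Extended square: lon ⌊0.00414/0.00833333⌋ = 0; lat ⌊0.03498/0.00416667⌋ = 8.

CN23ic08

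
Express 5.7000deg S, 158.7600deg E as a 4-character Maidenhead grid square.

Add 180° to longitude and 90° to latitude: 338.76, 84.30.
Field: 338.76/20 → 16 → Q, 84.30/10 → 8 → I; chars QI.
Square: 18.76/2 → 9, 4.30/1 → 4; chars 94.

QI94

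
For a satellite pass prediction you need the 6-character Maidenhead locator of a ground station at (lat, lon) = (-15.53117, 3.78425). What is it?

JH14vl

Shift to the Maidenhead origin (180°W, 90°S): lon 183.7842, lat 74.4688.
Field: 183.7842/20 → 9 → J, 74.4688/10 → 7 → H; chars JH.
Square: 3.7842/2 → 1, 4.4688/1 → 4; chars 14.
Subsquare: 1.7842/0.0833333 → 21 → v, 0.4688/0.0416667 → 11 → l; chars vl.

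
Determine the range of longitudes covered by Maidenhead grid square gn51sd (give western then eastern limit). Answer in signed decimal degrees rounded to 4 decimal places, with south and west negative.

Field G=6, N=13: +6·20° lon, +13·10° lat → SW at lon -60°, lat 40°.
Square 5, 1: +5·2° lon, +1·1° lat → SW at lon -50°, lat 41°.
Subsquare s=18, d=3: +18·0.0833333° lon, +3·0.0416667° lat → SW at lon -48.5°, lat 41.125°.
Cell spans 0.0833333° lon × 0.0416667° lat.
west -48.5000, east -48.4167.

-48.5000, -48.4167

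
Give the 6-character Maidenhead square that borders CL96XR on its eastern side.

DL06ar

Longitude subsquare x = 23; +1 → 24, wraps to 0 = a, carry into square.
Longitude square 9; +1 → 10, wraps to 0, carry into field.
Longitude field C = 2; +1 → 3 = D.
The latitude characters are unchanged.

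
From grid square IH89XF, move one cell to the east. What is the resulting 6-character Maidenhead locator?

IH99af

Longitude subsquare x = 23; +1 → 24, wraps to 0 = a, carry into square.
Longitude square 8; +1 → 9.
The latitude characters are unchanged.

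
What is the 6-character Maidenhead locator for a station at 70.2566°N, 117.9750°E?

OQ80xg

Add 180° to longitude and 90° to latitude: 297.9750, 160.2566.
Field (20°×10°, letters A–R): 297.9750/20 → 14 → O, 160.2566/10 → 16 → Q; chars OQ.
Square (2°×1°, digits 0–9): 17.9750/2 → 8, 0.2566/1 → 0; chars 80.
Subsquare (5′×2.5′, letters a–x): 1.9750/0.0833333 → 23 → x, 0.2566/0.0416667 → 6 → g; chars xg.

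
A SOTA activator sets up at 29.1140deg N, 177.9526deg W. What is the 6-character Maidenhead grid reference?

AL19ac

Add 180° to longitude and 90° to latitude: 2.0474, 119.1140.
Field: lon ⌊2.0474/20⌋ = 0 → A; lat ⌊119.1140/10⌋ = 11 → L.
Square: lon ⌊2.0474/2⌋ = 1; lat ⌊9.1140/1⌋ = 9.
Subsquare: lon ⌊0.0474/0.0833333⌋ = 0 → a; lat ⌊0.1140/0.0416667⌋ = 2 → c.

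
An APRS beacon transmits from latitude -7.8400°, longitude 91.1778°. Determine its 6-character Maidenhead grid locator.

Offset from 180°W / 90°S: lon 271.1778°, lat 82.1600°.
Field: lon ⌊271.1778/20⌋ = 13 → N; lat ⌊82.1600/10⌋ = 8 → I.
Square: lon ⌊11.1778/2⌋ = 5; lat ⌊2.1600/1⌋ = 2.
Subsquare: lon ⌊1.1778/0.0833333⌋ = 14 → o; lat ⌊0.1600/0.0416667⌋ = 3 → d.

NI52od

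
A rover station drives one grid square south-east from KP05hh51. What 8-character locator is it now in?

KP05hh60

Longitude extended square 5; +1 → 6.
Latitude extended square 1; −1 → 0.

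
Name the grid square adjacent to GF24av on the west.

GF14xv

Longitude subsquare a = 0; −1 → -1, wraps to 23 = x, carry into square.
Longitude square 2; −1 → 1.
The latitude characters are unchanged.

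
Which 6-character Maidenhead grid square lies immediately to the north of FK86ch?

FK86ci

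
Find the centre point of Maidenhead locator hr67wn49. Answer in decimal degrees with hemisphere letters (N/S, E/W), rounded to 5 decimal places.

87.58125° N, 26.12917° W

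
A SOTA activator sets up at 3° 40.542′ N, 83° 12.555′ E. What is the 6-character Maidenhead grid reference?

NJ13oq

Add 180° to longitude and 90° to latitude: 263.2092, 93.6757.
Field: 263.2092/20 → 13 → N, 93.6757/10 → 9 → J; chars NJ.
Square: 3.2092/2 → 1, 3.6757/1 → 3; chars 13.
Subsquare: 1.2092/0.0833333 → 14 → o, 0.6757/0.0416667 → 16 → q; chars oq.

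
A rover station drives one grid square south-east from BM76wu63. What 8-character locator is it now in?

BM76wu72

Longitude extended square 6; +1 → 7.
Latitude extended square 3; −1 → 2.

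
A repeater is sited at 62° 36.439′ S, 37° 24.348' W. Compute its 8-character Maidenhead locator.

HC17hj14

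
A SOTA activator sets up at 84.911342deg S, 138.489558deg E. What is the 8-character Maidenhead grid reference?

Offset from 180°W / 90°S: lon 318.48956°, lat 5.08866°.
Field: lon ⌊318.48956/20⌋ = 15 → P; lat ⌊5.08866/10⌋ = 0 → A.
Square: lon ⌊18.48956/2⌋ = 9; lat ⌊5.08866/1⌋ = 5.
Subsquare: lon ⌊0.48956/0.0833333⌋ = 5 → f; lat ⌊0.08866/0.0416667⌋ = 2 → c.
Extended square: lon ⌊0.07289/0.00833333⌋ = 8; lat ⌊0.00532/0.00416667⌋ = 1.

PA95fc81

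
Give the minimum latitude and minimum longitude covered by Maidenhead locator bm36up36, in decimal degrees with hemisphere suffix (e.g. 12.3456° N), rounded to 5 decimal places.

Field B=1, M=12: +1·20° lon, +12·10° lat → SW at lon -160°, lat 30°.
Square 3, 6: +3·2° lon, +6·1° lat → SW at lon -154°, lat 36°.
Subsquare u=20, p=15: +20·0.0833333° lon, +15·0.0416667° lat → SW at lon -152.333°, lat 36.625°.
Extended square 3, 6: +3·0.00833333° lon, +6·0.00416667° lat → SW at lon -152.308°, lat 36.65°.
latitude 36.65000° N, longitude 152.30833° W.

36.65000° N, 152.30833° W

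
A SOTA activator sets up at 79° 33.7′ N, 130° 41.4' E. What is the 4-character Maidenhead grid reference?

PQ59

Shift to the Maidenhead origin (180°W, 90°S): lon 310.69, lat 169.56.
Field: lon ⌊310.69/20⌋ = 15 → P; lat ⌊169.56/10⌋ = 16 → Q.
Square: lon ⌊10.69/2⌋ = 5; lat ⌊9.56/1⌋ = 9.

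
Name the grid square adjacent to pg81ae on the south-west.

PG71xd

Longitude subsquare a = 0; −1 → -1, wraps to 23 = x, carry into square.
Longitude square 8; −1 → 7.
Latitude subsquare e = 4; −1 → 3 = d.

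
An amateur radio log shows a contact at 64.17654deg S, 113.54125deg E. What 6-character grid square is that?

Shift to the Maidenhead origin (180°W, 90°S): lon 293.5412, lat 25.8235.
Field: lon ⌊293.5412/20⌋ = 14 → O; lat ⌊25.8235/10⌋ = 2 → C.
Square: lon ⌊13.5412/2⌋ = 6; lat ⌊5.8235/1⌋ = 5.
Subsquare: lon ⌊1.5412/0.0833333⌋ = 18 → s; lat ⌊0.8235/0.0416667⌋ = 19 → t.

OC65st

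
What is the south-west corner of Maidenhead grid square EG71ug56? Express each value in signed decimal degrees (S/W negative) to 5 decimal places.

Field E=4, G=6: +4·20° lon, +6·10° lat → SW at lon -100°, lat -30°.
Square 7, 1: +7·2° lon, +1·1° lat → SW at lon -86°, lat -29°.
Subsquare u=20, g=6: +20·0.0833333° lon, +6·0.0416667° lat → SW at lon -84.3333°, lat -28.75°.
Extended square 5, 6: +5·0.00833333° lon, +6·0.00416667° lat → SW at lon -84.2917°, lat -28.725°.
latitude -28.72500, longitude -84.29167.

-28.72500, -84.29167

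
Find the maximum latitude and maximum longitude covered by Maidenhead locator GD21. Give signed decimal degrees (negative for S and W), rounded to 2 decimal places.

-58.00, -54.00

Field G=6, D=3: +6·20° lon, +3·10° lat → SW at lon -60°, lat -60°.
Square 2, 1: +2·2° lon, +1·1° lat → SW at lon -56°, lat -59°.
Cell spans 2° lon × 1° lat. NE corner is SW corner plus one full cell.
latitude -58.00, longitude -54.00.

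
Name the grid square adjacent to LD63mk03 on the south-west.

LD63lk92

Longitude extended square 0; −1 → -1, wraps to 9, carry into subsquare.
Longitude subsquare m = 12; −1 → 11 = l.
Latitude extended square 3; −1 → 2.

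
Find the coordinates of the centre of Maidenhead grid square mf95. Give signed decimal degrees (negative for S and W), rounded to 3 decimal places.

Field M=12, F=5: +12·20° lon, +5·10° lat → SW at lon 60°, lat -40°.
Square 9, 5: +9·2° lon, +5·1° lat → SW at lon 78°, lat -35°.
Cell spans 2° lon × 1° lat. Centre is SW corner plus half of each.
latitude -34.500, longitude 79.000.

-34.500, 79.000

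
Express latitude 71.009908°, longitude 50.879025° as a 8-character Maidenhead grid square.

Add 180° to longitude and 90° to latitude: 230.87903, 161.00991.
Field: 230.87903/20 → 11 → L, 161.00991/10 → 16 → Q; chars LQ.
Square: 10.87903/2 → 5, 1.00991/1 → 1; chars 51.
Subsquare: 0.87903/0.0833333 → 10 → k, 0.00991/0.0416667 → 0 → a; chars ka.
Extended square: 0.04569/0.00833333 → 5, 0.00991/0.00416667 → 2; chars 52.

LQ51ka52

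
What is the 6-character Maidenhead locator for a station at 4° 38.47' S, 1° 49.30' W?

Shift to the Maidenhead origin (180°W, 90°S): lon 178.1783, lat 85.3588.
Field: lon ⌊178.1783/20⌋ = 8 → I; lat ⌊85.3588/10⌋ = 8 → I.
Square: lon ⌊18.1783/2⌋ = 9; lat ⌊5.3588/1⌋ = 5.
Subsquare: lon ⌊0.1783/0.0833333⌋ = 2 → c; lat ⌊0.3588/0.0416667⌋ = 8 → i.

II95ci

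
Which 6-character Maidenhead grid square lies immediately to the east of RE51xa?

RE61aa

Longitude subsquare x = 23; +1 → 24, wraps to 0 = a, carry into square.
Longitude square 5; +1 → 6.
The latitude characters are unchanged.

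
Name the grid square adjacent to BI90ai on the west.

BI80xi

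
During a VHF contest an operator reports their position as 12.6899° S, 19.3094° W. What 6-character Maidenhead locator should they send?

IH07ih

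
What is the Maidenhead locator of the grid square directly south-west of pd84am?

Longitude subsquare a = 0; −1 → -1, wraps to 23 = x, carry into square.
Longitude square 8; −1 → 7.
Latitude subsquare m = 12; −1 → 11 = l.

PD74xl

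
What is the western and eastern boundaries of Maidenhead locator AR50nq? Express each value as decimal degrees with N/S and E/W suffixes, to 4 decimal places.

168.9167° W, 168.8333° W

Field A=0, R=17: +0·20° lon, +17·10° lat → SW at lon -180°, lat 80°.
Square 5, 0: +5·2° lon, +0·1° lat → SW at lon -170°, lat 80°.
Subsquare n=13, q=16: +13·0.0833333° lon, +16·0.0416667° lat → SW at lon -168.917°, lat 80.6667°.
Cell spans 0.0833333° lon × 0.0416667° lat.
west 168.9167° W, east 168.8333° W.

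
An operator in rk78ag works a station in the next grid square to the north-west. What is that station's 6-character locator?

RK68xh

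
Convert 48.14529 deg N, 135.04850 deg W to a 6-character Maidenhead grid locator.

CN28ld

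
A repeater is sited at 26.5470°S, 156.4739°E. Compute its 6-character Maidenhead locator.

QG83fk

Offset from 180°W / 90°S: lon 336.4739°, lat 63.4530°.
Field: lon ⌊336.4739/20⌋ = 16 → Q; lat ⌊63.4530/10⌋ = 6 → G.
Square: lon ⌊16.4739/2⌋ = 8; lat ⌊3.4530/1⌋ = 3.
Subsquare: lon ⌊0.4739/0.0833333⌋ = 5 → f; lat ⌊0.4530/0.0416667⌋ = 10 → k.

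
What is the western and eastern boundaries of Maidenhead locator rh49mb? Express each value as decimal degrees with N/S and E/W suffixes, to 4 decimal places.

169.0000° E, 169.0833° E

Field R=17, H=7: +17·20° lon, +7·10° lat → SW at lon 160°, lat -20°.
Square 4, 9: +4·2° lon, +9·1° lat → SW at lon 168°, lat -11°.
Subsquare m=12, b=1: +12·0.0833333° lon, +1·0.0416667° lat → SW at lon 169°, lat -10.9583°.
Cell spans 0.0833333° lon × 0.0416667° lat.
west 169.0000° E, east 169.0833° E.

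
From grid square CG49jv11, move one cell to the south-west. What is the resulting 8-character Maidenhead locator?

Longitude extended square 1; −1 → 0.
Latitude extended square 1; −1 → 0.

CG49jv00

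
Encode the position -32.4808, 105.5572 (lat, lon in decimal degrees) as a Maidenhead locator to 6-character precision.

Shift to the Maidenhead origin (180°W, 90°S): lon 285.5572, lat 57.5192.
Field: 285.5572/20 → 14 → O, 57.5192/10 → 5 → F; chars OF.
Square: 5.5572/2 → 2, 7.5192/1 → 7; chars 27.
Subsquare: 1.5572/0.0833333 → 18 → s, 0.5192/0.0416667 → 12 → m; chars sm.

OF27sm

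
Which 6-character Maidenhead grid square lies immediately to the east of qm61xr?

QM71ar

Longitude subsquare x = 23; +1 → 24, wraps to 0 = a, carry into square.
Longitude square 6; +1 → 7.
The latitude characters are unchanged.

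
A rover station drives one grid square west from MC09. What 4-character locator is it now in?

LC99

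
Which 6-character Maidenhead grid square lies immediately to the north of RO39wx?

RP30wa

Latitude subsquare x = 23; +1 → 24, wraps to 0 = a, carry into square.
Latitude square 9; +1 → 10, wraps to 0, carry into field.
Latitude field O = 14; +1 → 15 = P.
The longitude characters are unchanged.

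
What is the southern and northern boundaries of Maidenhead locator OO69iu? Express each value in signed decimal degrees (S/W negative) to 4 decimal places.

Field O=14, O=14: +14·20° lon, +14·10° lat → SW at lon 100°, lat 50°.
Square 6, 9: +6·2° lon, +9·1° lat → SW at lon 112°, lat 59°.
Subsquare i=8, u=20: +8·0.0833333° lon, +20·0.0416667° lat → SW at lon 112.667°, lat 59.8333°.
Cell spans 0.0833333° lon × 0.0416667° lat.
south 59.8333, north 59.8750.

59.8333, 59.8750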